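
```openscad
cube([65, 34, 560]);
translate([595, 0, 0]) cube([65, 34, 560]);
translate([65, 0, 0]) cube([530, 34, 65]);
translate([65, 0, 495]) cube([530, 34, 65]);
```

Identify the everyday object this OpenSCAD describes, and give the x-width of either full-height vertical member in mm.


A picture frame. The border width is 65 mm.

Four thin pieces enclosing a rectangular opening — a picture frame. The two full-height stiles are 560 mm tall; the top rail sits at z = 495 and is 65 mm tall, so the border above the opening is 560 − 495 = 65 mm, matching the stile x-width.


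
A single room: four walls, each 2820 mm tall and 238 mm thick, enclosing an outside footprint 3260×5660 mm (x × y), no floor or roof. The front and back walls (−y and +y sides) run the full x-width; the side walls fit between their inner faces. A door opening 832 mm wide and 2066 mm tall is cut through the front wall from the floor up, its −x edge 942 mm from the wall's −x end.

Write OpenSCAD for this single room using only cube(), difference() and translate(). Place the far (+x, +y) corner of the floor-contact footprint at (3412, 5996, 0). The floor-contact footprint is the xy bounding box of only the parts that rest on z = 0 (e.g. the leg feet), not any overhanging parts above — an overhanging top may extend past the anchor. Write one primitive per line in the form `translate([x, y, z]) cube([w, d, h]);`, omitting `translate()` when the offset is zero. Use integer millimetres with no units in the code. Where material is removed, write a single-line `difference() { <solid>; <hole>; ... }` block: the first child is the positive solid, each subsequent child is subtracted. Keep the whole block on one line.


difference() { translate([152, 336, 0]) cube([3260, 238, 2820]); translate([1094, 336, 0]) cube([832, 238, 2066]); }
translate([152, 5758, 0]) cube([3260, 238, 2820]);
translate([152, 574, 0]) cube([238, 5184, 2820]);
translate([3174, 574, 0]) cube([238, 5184, 2820]);


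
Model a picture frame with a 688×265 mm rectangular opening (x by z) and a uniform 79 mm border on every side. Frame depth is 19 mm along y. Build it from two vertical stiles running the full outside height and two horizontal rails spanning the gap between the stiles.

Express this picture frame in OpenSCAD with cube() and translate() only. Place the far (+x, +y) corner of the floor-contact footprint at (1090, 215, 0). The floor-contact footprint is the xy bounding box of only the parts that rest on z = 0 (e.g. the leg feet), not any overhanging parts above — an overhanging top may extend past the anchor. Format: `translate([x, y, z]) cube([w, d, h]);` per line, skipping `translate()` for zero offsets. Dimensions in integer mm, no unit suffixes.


translate([244, 196, 0]) cube([79, 19, 423]);
translate([1011, 196, 0]) cube([79, 19, 423]);
translate([323, 196, 0]) cube([688, 19, 79]);
translate([323, 196, 344]) cube([688, 19, 79]);


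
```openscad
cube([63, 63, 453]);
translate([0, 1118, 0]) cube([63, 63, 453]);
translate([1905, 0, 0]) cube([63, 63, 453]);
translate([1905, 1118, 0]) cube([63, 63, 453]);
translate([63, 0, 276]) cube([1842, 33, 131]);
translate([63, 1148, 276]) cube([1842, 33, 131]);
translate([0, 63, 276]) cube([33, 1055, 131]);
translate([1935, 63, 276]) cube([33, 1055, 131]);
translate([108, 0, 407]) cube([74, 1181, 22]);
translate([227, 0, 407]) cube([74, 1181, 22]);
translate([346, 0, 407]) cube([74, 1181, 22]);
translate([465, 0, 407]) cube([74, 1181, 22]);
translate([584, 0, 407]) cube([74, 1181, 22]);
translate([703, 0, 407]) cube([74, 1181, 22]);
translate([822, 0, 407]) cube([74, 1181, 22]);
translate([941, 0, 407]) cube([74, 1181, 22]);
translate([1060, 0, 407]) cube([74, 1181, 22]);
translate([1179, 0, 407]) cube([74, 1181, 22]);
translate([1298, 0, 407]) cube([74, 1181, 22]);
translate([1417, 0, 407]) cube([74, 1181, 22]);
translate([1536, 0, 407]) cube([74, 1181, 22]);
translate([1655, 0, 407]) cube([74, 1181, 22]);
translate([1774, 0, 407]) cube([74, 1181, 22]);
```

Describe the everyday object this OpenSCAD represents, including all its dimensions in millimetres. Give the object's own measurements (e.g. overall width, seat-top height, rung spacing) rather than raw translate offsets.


A bed frame 1968 mm long (x) by 1181 mm wide (y). Four 63×63 mm corner posts, 453 mm tall, at the corners of the footprint. Four rails of 33 mm thickness and 131 mm height run between adjacent posts with their undersides at z = 276 mm, their outer faces flush with the outside of the frame (the two x-running rails run between the posts' inner faces; the two y-running rails run between the posts' inner faces). 15 slats, each 74 mm wide (x) and 22 mm thick, lie across the top of the two x-running rails, running the full 1181 mm width of the frame in y; along x they sit between the end posts with a 45 mm gap after the −x posts and between neighbouring slats, leaving 57 mm before the +x posts.


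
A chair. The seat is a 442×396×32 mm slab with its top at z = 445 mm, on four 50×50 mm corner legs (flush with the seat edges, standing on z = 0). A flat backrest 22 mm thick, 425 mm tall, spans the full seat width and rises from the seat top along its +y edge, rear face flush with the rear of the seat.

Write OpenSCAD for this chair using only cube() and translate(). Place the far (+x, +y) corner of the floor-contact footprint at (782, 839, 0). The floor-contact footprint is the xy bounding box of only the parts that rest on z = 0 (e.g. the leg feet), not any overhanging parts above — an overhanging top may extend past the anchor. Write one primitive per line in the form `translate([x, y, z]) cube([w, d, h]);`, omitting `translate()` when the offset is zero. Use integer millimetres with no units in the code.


translate([340, 443, 413]) cube([442, 396, 32]);
translate([340, 443, 0]) cube([50, 50, 413]);
translate([732, 443, 0]) cube([50, 50, 413]);
translate([340, 789, 0]) cube([50, 50, 413]);
translate([732, 789, 0]) cube([50, 50, 413]);
translate([340, 817, 445]) cube([442, 22, 425]);


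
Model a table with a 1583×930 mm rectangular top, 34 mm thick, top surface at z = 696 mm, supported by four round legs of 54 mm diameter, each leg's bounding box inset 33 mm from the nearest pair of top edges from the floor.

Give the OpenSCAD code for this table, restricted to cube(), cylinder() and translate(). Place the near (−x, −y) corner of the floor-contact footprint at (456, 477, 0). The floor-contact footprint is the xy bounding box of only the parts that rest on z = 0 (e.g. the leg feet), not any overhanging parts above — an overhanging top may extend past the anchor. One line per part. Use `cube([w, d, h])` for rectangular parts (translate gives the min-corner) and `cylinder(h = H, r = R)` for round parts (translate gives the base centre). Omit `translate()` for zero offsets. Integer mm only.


translate([423, 444, 662]) cube([1583, 930, 34]);
translate([483, 504, 0]) cylinder(h = 662, r = 27);
translate([1946, 504, 0]) cylinder(h = 662, r = 27);
translate([483, 1314, 0]) cylinder(h = 662, r = 27);
translate([1946, 1314, 0]) cylinder(h = 662, r = 27);


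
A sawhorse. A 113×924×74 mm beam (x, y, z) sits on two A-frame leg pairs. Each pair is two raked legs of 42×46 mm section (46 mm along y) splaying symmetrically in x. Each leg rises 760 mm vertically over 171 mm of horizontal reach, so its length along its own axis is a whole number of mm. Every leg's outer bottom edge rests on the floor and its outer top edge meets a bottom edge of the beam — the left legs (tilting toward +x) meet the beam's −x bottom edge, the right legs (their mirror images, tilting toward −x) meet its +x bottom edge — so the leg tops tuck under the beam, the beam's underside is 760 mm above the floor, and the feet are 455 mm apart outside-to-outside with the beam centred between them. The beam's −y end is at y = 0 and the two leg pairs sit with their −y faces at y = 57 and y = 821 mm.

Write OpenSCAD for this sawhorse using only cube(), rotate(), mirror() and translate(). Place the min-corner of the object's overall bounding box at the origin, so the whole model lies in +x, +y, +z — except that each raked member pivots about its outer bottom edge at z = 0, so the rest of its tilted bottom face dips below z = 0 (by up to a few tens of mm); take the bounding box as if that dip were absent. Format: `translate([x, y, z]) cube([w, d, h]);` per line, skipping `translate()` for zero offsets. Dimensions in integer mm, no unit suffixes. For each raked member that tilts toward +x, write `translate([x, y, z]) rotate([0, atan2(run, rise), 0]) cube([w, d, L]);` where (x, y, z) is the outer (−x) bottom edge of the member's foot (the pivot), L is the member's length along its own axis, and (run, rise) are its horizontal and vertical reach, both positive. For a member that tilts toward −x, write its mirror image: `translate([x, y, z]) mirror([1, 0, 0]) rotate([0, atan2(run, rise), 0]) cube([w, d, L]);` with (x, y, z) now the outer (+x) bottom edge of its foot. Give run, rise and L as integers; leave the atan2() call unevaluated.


// leg length = √(171² + 760²) = 779
// right-leg outer foot x = 2·171 + 113 = 455
// beam min-corner = (171, 0, 760)
translate([171, 0, 760]) cube([113, 924, 74]);
translate([0, 57, 0]) rotate([0, atan2(171, 760), 0]) cube([42, 46, 779]);
translate([455, 57, 0]) mirror([1, 0, 0]) rotate([0, atan2(171, 760), 0]) cube([42, 46, 779]);
translate([0, 821, 0]) rotate([0, atan2(171, 760), 0]) cube([42, 46, 779]);
translate([455, 821, 0]) mirror([1, 0, 0]) rotate([0, atan2(171, 760), 0]) cube([42, 46, 779]);


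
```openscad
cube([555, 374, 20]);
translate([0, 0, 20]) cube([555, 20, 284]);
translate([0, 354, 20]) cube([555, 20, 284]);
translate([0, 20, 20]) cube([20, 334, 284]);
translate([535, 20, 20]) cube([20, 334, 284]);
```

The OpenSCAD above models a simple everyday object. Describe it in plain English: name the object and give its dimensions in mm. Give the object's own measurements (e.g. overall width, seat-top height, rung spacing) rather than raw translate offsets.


An open-topped rectangular box: outside dimensions 555×374×304 mm, with a uniform wall and base thickness of 20 mm. The base is a full 555×374 slab on the floor; four walls sit on top of the base. The front and back walls (the −y and +y sides) span the full width; the two side walls fit between them.


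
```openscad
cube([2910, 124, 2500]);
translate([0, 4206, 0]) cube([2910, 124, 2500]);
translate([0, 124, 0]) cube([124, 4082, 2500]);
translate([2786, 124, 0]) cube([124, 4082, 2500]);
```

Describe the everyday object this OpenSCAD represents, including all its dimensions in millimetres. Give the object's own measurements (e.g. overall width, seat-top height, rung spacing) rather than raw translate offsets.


The wall frame of a small rectangular building: four walls, each 2500 mm tall and 124 mm thick, enclosing a footprint 2910 mm (x) by 4330 mm (y) outside-to-outside, with no floor or roof. The front and back walls (the −y and +y sides) span the full width; the two side walls fit between them.


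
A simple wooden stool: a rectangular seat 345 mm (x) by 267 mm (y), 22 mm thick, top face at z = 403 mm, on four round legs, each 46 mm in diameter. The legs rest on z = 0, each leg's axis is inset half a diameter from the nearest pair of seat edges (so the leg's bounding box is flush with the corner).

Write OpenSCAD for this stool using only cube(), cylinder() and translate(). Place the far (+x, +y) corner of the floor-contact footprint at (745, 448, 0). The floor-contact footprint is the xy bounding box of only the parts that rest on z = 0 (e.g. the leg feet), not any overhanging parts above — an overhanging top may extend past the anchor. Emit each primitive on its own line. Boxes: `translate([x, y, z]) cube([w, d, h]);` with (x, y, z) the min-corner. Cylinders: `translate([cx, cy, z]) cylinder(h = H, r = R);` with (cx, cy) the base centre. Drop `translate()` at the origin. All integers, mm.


translate([400, 181, 381]) cube([345, 267, 22]);
translate([423, 204, 0]) cylinder(h = 381, r = 23);
translate([722, 204, 0]) cylinder(h = 381, r = 23);
translate([423, 425, 0]) cylinder(h = 381, r = 23);
translate([722, 425, 0]) cylinder(h = 381, r = 23);


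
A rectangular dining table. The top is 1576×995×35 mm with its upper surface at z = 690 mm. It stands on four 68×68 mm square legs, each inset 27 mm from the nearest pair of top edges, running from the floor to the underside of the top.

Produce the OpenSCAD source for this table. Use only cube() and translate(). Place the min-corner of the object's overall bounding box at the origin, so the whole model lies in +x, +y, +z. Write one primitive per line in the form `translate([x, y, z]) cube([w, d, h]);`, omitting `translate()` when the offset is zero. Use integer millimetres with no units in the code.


translate([0, 0, 655]) cube([1576, 995, 35]);
translate([27, 27, 0]) cube([68, 68, 655]);
translate([1481, 27, 0]) cube([68, 68, 655]);
translate([27, 900, 0]) cube([68, 68, 655]);
translate([1481, 900, 0]) cube([68, 68, 655]);


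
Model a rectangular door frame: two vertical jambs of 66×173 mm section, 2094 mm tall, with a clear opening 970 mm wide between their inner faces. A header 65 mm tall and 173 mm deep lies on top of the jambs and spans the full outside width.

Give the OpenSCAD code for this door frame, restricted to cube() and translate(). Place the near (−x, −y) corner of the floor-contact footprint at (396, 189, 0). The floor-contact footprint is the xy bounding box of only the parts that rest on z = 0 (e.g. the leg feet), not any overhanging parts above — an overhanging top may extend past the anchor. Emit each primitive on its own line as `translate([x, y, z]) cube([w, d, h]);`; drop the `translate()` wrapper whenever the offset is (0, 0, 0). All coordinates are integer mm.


translate([396, 189, 0]) cube([66, 173, 2094]);
translate([1432, 189, 0]) cube([66, 173, 2094]);
translate([396, 189, 2094]) cube([1102, 173, 65]);


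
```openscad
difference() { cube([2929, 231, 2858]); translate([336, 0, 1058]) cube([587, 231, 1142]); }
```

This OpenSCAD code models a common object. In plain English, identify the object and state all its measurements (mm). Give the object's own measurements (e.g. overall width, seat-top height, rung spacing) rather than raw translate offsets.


A wall 2929 mm long (x), 231 mm thick (y), 2858 mm tall, with a rectangular window opening cut through it. The opening is 587 mm wide and 1142 mm tall; its sill is at z = 1058 mm and its near (−x) edge is 336 mm from the wall's −x end. The opening passes through the full wall thickness.


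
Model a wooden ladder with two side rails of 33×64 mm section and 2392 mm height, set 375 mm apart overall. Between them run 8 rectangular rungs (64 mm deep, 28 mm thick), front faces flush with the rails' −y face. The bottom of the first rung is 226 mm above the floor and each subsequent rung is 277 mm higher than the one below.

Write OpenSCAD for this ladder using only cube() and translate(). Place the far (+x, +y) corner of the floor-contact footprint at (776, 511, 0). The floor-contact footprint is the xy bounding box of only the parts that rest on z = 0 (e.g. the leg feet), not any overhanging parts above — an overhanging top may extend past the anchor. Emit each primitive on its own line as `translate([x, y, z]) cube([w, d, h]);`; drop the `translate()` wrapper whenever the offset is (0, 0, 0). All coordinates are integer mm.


translate([401, 447, 0]) cube([33, 64, 2392]);
translate([743, 447, 0]) cube([33, 64, 2392]);
translate([434, 447, 226]) cube([309, 64, 28]);
translate([434, 447, 503]) cube([309, 64, 28]);
translate([434, 447, 780]) cube([309, 64, 28]);
translate([434, 447, 1057]) cube([309, 64, 28]);
translate([434, 447, 1334]) cube([309, 64, 28]);
translate([434, 447, 1611]) cube([309, 64, 28]);
translate([434, 447, 1888]) cube([309, 64, 28]);
translate([434, 447, 2165]) cube([309, 64, 28]);


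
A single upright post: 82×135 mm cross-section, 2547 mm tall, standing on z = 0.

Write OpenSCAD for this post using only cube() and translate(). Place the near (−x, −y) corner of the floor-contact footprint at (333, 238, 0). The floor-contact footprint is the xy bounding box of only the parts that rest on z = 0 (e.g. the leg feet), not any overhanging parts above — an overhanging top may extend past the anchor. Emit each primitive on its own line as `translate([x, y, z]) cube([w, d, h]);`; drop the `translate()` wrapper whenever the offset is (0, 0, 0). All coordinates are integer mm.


translate([333, 238, 0]) cube([82, 135, 2547]);


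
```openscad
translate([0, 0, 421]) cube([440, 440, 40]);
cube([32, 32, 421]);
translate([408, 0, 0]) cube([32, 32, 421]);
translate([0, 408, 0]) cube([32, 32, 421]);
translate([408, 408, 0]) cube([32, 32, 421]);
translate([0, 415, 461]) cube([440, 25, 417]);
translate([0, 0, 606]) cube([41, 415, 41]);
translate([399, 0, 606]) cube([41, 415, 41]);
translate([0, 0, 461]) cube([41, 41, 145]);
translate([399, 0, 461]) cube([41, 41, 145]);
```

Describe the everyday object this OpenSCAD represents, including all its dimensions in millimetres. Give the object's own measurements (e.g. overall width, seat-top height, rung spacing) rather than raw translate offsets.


A chair. The seat is a 440×440×40 mm slab with its top at z = 461 mm, on four 32×32 mm corner legs (flush with the seat edges, standing on z = 0). A flat backrest 25 mm thick, 417 mm tall, spans the full seat width and rises from the seat top along its +y edge, rear face flush with the rear of the seat. Two armrests of 41×41 mm section run along each side from the seat's front edge to the front of the backrest, top faces 186 mm above the seat top and outer faces flush with the seat's x-edges; a 41×41 mm post under the front of each armrest stands on the seat at the front corner.


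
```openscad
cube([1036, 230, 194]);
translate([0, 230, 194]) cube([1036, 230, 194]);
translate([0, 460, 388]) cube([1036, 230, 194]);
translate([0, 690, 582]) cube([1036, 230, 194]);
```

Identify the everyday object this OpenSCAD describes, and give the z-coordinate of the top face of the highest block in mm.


A staircase. The total rise is 776 mm.

4 identical blocks, each offset up and back from the previous — a staircase. Each step is 194 mm tall and there are 4 of them, so the total rise is 4 × 194 = 776 mm.


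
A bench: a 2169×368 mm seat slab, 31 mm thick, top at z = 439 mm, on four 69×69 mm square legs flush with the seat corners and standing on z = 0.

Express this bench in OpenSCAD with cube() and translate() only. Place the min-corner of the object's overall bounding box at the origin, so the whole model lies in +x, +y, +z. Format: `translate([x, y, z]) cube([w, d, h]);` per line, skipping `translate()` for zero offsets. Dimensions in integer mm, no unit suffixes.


translate([0, 0, 408]) cube([2169, 368, 31]);
cube([69, 69, 408]);
translate([0, 299, 0]) cube([69, 69, 408]);
translate([2100, 0, 0]) cube([69, 69, 408]);
translate([2100, 299, 0]) cube([69, 69, 408]);


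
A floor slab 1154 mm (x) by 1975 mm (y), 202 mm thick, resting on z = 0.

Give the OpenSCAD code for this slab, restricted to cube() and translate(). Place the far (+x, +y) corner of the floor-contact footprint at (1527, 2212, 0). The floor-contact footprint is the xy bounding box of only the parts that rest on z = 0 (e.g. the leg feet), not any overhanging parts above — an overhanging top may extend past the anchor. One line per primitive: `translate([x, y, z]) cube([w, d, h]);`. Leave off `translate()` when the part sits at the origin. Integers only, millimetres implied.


translate([373, 237, 0]) cube([1154, 1975, 202]);


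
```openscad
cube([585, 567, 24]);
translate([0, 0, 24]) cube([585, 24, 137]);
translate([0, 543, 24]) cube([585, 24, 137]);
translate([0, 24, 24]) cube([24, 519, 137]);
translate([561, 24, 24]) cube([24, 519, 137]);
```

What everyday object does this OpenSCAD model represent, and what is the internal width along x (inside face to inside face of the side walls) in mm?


An open box. The internal width is 537 mm.

A 585×567 base slab with four walls standing on it — an open box. The base is 585 mm wide and the walls are 24 mm thick, so the internal width is 585 − 2 × 24 = 537 mm.


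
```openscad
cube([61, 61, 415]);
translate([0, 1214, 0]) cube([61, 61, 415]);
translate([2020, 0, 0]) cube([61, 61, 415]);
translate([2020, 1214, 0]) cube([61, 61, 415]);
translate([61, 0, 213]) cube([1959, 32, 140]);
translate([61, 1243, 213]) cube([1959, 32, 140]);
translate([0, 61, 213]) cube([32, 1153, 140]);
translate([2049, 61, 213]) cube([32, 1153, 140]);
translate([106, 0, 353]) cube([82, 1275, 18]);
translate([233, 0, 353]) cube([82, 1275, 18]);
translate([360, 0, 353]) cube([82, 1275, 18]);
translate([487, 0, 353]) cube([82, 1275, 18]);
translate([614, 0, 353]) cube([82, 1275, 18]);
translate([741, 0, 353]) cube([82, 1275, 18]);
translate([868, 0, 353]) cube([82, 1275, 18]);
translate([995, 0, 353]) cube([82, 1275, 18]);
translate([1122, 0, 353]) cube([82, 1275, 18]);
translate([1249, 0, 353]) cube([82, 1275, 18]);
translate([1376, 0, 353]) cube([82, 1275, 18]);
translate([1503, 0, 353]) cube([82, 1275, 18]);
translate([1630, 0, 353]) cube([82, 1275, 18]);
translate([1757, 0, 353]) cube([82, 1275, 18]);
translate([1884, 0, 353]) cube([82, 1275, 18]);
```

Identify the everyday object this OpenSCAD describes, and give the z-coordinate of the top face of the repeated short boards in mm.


A bed frame. The slat-top height is 371 mm.

Four posts, four rails, and a row of slats — a bed frame. Slats sit on the rails at z = 213 + 140 = 353; with slat thickness 18, the top is 371 mm.


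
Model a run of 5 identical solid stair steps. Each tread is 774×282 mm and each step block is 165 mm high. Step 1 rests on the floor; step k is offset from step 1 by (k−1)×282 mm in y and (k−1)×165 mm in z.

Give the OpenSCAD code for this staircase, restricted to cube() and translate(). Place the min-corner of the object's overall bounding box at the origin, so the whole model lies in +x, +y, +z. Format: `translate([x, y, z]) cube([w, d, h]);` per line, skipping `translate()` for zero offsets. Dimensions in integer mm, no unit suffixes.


cube([774, 282, 165]);
translate([0, 282, 165]) cube([774, 282, 165]);
translate([0, 564, 330]) cube([774, 282, 165]);
translate([0, 846, 495]) cube([774, 282, 165]);
translate([0, 1128, 660]) cube([774, 282, 165]);


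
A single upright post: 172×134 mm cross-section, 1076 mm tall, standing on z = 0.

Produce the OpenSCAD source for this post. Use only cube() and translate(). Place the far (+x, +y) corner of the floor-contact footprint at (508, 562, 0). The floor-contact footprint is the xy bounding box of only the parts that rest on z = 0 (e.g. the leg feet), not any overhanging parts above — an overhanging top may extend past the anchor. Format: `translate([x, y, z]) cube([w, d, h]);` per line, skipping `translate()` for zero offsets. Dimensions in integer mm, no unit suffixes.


translate([336, 428, 0]) cube([172, 134, 1076]);


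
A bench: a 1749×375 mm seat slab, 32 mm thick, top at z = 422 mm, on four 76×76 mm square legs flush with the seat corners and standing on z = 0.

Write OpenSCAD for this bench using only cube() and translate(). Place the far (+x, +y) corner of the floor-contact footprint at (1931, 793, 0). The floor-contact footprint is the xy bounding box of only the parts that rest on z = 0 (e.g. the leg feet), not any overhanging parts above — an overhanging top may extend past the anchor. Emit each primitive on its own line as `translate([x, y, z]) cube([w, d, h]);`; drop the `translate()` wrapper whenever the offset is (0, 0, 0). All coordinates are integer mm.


translate([182, 418, 390]) cube([1749, 375, 32]);
translate([182, 418, 0]) cube([76, 76, 390]);
translate([182, 717, 0]) cube([76, 76, 390]);
translate([1855, 418, 0]) cube([76, 76, 390]);
translate([1855, 717, 0]) cube([76, 76, 390]);


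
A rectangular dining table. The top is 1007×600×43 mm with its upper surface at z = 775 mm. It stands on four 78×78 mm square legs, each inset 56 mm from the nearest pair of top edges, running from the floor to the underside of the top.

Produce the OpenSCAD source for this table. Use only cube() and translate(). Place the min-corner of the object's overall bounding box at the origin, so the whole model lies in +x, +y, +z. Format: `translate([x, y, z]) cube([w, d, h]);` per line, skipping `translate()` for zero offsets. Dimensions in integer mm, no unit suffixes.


translate([0, 0, 732]) cube([1007, 600, 43]);
translate([56, 56, 0]) cube([78, 78, 732]);
translate([873, 56, 0]) cube([78, 78, 732]);
translate([56, 466, 0]) cube([78, 78, 732]);
translate([873, 466, 0]) cube([78, 78, 732]);


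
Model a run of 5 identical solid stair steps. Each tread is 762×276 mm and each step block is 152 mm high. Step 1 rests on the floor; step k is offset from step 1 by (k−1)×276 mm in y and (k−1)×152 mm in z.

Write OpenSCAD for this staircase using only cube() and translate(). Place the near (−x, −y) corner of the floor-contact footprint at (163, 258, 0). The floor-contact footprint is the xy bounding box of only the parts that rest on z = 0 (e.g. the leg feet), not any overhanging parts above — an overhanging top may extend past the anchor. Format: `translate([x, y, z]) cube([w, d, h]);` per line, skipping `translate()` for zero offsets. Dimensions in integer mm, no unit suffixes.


translate([163, 258, 0]) cube([762, 276, 152]);
translate([163, 534, 152]) cube([762, 276, 152]);
translate([163, 810, 304]) cube([762, 276, 152]);
translate([163, 1086, 456]) cube([762, 276, 152]);
translate([163, 1362, 608]) cube([762, 276, 152]);


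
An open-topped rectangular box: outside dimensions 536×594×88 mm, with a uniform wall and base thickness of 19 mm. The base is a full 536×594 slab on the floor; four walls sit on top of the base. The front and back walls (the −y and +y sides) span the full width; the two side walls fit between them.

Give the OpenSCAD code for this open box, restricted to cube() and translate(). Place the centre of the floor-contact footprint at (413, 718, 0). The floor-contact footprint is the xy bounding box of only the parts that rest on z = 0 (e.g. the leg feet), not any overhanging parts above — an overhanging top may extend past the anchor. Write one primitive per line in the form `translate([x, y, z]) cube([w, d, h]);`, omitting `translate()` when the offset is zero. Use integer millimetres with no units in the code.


translate([145, 421, 0]) cube([536, 594, 19]);
translate([145, 421, 19]) cube([536, 19, 69]);
translate([145, 996, 19]) cube([536, 19, 69]);
translate([145, 440, 19]) cube([19, 556, 69]);
translate([662, 440, 19]) cube([19, 556, 69]);


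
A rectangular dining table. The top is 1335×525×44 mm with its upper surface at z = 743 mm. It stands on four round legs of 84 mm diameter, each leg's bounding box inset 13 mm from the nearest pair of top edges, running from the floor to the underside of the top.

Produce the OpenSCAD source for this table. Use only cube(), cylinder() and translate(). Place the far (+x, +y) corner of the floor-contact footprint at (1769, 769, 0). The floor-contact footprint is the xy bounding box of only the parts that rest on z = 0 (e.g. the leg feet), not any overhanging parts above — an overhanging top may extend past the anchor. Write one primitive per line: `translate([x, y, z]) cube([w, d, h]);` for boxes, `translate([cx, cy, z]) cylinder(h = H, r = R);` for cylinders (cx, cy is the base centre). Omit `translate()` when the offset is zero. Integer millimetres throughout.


translate([447, 257, 699]) cube([1335, 525, 44]);
translate([502, 312, 0]) cylinder(h = 699, r = 42);
translate([1727, 312, 0]) cylinder(h = 699, r = 42);
translate([502, 727, 0]) cylinder(h = 699, r = 42);
translate([1727, 727, 0]) cylinder(h = 699, r = 42);


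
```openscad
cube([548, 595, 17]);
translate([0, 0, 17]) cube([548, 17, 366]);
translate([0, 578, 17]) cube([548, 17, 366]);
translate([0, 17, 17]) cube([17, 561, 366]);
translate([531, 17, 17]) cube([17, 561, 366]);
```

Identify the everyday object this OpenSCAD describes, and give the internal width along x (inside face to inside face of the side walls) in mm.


An open box. The internal width is 514 mm.

A 548×595 base slab with four walls standing on it — an open box. The base is 548 mm wide and the walls are 17 mm thick, so the internal width is 548 − 2 × 17 = 514 mm.


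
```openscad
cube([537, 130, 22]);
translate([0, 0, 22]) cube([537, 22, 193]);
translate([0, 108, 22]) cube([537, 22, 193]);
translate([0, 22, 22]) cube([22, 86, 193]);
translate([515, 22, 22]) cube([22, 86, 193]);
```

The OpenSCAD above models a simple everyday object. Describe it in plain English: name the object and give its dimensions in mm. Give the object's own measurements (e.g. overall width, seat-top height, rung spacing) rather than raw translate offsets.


An open-topped rectangular box: outside dimensions 537×130×215 mm, with a uniform wall and base thickness of 22 mm. The base is a full 537×130 slab on the floor; four walls sit on top of the base. The front and back walls (the −y and +y sides) span the full width; the two side walls fit between them.


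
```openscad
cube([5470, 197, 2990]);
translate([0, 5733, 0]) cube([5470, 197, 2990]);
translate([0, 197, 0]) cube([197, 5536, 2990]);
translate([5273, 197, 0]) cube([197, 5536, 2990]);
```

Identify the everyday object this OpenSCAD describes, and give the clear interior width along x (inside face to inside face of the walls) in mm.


A house (or room) frame. The interior width is 5076 mm.

Four 2990 mm walls enclosing a rectangle with no floor or roof — a room or house frame. Outside width is 5470 mm and wall thickness is 197 mm, so the interior width is 5470 − 2 × 197 = 5076 mm.


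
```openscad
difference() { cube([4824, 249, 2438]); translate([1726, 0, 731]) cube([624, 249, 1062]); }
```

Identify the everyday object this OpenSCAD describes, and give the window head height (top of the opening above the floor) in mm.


A wall with a window opening. The window head height is 1793 mm.

A wall with a rectangular opening subtracted — a window. Sill at z = 731, opening 1062 mm tall, so the head is at 731 + 1062 = 1793 mm.


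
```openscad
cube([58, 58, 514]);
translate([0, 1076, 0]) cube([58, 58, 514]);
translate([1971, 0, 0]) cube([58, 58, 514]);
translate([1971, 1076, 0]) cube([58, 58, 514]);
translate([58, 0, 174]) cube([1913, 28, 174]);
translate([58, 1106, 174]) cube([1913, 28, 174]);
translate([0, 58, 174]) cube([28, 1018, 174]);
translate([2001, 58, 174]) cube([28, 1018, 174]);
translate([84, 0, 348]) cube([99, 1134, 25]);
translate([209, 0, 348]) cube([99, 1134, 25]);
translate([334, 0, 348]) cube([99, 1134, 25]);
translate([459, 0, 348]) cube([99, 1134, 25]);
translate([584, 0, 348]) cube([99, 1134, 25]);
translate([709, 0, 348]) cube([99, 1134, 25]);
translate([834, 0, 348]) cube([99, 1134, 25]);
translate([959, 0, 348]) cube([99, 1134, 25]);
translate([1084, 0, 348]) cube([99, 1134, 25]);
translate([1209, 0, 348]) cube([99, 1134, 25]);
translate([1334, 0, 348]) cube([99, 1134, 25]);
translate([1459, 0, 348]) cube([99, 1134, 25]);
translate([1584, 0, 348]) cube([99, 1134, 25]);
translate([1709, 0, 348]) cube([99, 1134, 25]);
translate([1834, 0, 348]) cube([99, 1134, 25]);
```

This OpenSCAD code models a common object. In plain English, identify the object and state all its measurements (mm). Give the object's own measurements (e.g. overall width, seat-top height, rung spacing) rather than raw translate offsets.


A bed frame 2029 mm long (x) by 1134 mm wide (y). Four 58×58 mm corner posts, 514 mm tall, at the corners of the footprint. Four rails of 28 mm thickness and 174 mm height run between adjacent posts with their undersides at z = 174 mm, their outer faces flush with the outside of the frame (the two x-running rails run between the posts' inner faces; the two y-running rails run between the posts' inner faces). 15 slats, each 99 mm wide (x) and 25 mm thick, lie across the top of the two x-running rails, running the full 1134 mm width of the frame in y; along x they sit between the end posts with a 26 mm gap after the −x posts and between neighbouring slats, leaving 38 mm before the +x posts.


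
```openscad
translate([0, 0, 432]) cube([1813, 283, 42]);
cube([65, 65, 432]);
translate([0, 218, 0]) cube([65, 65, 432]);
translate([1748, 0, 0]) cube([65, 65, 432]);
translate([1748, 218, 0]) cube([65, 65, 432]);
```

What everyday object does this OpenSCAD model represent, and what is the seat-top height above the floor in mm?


A bench. The seat-top height is 474 mm.

A long slab on four corner posts — a bench. The slab sits at z = 432 with thickness 42, so the top is 432 + 42 = 474 mm.


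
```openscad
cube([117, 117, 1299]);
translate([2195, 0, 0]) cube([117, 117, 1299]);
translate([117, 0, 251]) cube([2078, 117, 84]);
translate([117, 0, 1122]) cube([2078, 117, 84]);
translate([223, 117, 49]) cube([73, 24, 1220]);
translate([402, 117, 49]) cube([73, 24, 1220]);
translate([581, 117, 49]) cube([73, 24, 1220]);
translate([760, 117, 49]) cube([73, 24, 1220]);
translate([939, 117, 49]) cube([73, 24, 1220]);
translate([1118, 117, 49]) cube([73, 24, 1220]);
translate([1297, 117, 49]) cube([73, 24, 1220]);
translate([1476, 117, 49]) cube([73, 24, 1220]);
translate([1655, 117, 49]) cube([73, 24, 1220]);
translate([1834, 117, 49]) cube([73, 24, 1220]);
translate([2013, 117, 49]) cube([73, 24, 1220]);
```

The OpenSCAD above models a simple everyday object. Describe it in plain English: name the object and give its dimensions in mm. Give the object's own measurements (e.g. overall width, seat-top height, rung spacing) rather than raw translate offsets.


A fence section. Two 117×117 mm posts, 1299 mm tall, stand on the floor with a clear span of 2078 mm between their inner faces. Two horizontal rails of 117×84 mm section span the gap between the posts with their undersides at z = 251 mm and z = 1122 mm, flush with the posts' −y face. 11 pickets, each 73 mm wide, 24 mm thick and 1220 mm tall, are fixed to the +y face of the rails with their bottoms at z = 49 mm, spaced across the span with a 106 mm gap after the −x post and between neighbouring pickets, with 109 mm left before the +x post.


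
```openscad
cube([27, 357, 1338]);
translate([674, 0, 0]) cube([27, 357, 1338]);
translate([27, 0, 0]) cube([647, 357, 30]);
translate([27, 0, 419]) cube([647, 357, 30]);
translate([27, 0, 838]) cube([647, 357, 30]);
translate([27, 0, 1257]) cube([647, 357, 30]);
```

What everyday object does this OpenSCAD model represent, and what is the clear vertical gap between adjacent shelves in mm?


A bookshelf. The clear shelf gap is 389 mm.

Two tall side panels with 4 horizontal boards between them — a bookshelf. The first two shelf undersides are at z = 0 and z = 419; with shelf thickness 30, the clear gap is 419 − 0 − 30 = 389 mm.


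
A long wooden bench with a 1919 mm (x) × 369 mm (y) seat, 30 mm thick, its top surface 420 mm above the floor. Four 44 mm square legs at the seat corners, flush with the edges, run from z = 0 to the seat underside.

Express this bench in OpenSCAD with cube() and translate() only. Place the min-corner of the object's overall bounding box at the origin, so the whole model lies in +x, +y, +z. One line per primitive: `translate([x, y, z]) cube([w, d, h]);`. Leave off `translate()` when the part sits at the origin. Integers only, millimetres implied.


translate([0, 0, 390]) cube([1919, 369, 30]);
cube([44, 44, 390]);
translate([0, 325, 0]) cube([44, 44, 390]);
translate([1875, 0, 0]) cube([44, 44, 390]);
translate([1875, 325, 0]) cube([44, 44, 390]);


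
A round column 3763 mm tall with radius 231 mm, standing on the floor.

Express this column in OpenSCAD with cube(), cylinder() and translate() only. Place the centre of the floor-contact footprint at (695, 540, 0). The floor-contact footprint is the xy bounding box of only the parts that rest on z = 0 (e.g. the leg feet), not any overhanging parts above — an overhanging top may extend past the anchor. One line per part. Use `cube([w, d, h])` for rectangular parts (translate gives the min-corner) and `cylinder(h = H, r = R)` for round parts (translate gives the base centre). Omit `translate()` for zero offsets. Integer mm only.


translate([695, 540, 0]) cylinder(h = 3763, r = 231);


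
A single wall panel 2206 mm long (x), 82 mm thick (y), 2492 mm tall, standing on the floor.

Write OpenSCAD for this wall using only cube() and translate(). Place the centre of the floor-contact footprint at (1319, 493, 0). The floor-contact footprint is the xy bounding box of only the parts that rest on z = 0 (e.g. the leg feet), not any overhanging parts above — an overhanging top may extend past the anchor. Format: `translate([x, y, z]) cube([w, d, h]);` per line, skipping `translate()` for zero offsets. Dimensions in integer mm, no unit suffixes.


translate([216, 452, 0]) cube([2206, 82, 2492]);


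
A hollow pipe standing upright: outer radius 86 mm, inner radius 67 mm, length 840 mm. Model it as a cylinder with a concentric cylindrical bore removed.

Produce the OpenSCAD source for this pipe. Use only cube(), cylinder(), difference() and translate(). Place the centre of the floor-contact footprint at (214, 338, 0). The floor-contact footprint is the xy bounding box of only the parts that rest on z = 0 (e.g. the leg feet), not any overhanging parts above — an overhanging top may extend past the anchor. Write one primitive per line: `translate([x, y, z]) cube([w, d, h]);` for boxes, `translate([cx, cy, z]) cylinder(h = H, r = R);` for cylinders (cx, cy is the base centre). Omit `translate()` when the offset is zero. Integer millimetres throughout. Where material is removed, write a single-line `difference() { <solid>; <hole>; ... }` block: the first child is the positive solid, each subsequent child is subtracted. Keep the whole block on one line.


difference() { translate([214, 338, 0]) cylinder(h = 840, r = 86); translate([214, 338, 0]) cylinder(h = 840, r = 67); }


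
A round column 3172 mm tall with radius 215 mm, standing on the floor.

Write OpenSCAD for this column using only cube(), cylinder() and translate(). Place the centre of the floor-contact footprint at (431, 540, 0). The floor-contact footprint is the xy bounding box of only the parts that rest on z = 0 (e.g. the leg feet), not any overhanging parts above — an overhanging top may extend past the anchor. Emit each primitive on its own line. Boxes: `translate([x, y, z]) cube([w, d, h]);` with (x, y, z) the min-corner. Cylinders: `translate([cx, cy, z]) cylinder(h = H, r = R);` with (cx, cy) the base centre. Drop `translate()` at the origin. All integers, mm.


translate([431, 540, 0]) cylinder(h = 3172, r = 215);


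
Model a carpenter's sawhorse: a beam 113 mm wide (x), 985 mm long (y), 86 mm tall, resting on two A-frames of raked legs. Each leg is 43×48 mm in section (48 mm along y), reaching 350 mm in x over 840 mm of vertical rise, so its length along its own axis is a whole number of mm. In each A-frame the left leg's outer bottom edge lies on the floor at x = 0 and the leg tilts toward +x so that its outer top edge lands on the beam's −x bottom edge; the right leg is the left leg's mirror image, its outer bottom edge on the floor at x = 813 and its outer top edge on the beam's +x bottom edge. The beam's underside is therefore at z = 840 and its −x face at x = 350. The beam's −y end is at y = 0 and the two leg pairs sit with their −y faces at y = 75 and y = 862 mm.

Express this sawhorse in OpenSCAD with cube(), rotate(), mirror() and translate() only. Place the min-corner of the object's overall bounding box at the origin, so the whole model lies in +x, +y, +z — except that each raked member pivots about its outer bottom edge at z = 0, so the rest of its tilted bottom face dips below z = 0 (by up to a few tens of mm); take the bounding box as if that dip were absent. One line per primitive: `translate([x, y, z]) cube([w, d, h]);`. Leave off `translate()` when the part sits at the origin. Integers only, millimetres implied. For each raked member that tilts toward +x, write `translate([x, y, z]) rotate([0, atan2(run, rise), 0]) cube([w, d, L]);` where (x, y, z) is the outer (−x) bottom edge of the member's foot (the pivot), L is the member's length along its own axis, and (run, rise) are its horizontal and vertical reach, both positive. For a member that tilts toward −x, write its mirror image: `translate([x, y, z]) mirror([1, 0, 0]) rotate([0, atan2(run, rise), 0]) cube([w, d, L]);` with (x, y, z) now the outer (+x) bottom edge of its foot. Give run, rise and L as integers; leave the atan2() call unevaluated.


translate([350, 0, 840]) cube([113, 985, 86]);
translate([0, 75, 0]) rotate([0, atan2(350, 840), 0]) cube([43, 48, 910]);
translate([813, 75, 0]) mirror([1, 0, 0]) rotate([0, atan2(350, 840), 0]) cube([43, 48, 910]);
translate([0, 862, 0]) rotate([0, atan2(350, 840), 0]) cube([43, 48, 910]);
translate([813, 862, 0]) mirror([1, 0, 0]) rotate([0, atan2(350, 840), 0]) cube([43, 48, 910]);
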